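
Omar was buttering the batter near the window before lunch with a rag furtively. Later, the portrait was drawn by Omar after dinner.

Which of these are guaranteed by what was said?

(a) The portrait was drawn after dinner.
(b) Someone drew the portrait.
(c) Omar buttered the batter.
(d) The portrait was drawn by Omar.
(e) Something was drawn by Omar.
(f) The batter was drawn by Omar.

(a) Entailed — this follows by dropping conjuncts from the drawing event's description.
(b) Entailed — every conjunct here is already in the original drawing event.
(c) Not entailed — 'was buttering' is progressive on an accomplishment; it does not entail the completed 'buttered'.
(d) Entailed — every conjunct here is already in the original drawing event.
(e) Entailed — this follows by dropping conjuncts from the drawing event's description.
(f) Not entailed — Omar drew the portrait, not the batter; the batter belongs to the buttering event.

(a), (b), (d), (e)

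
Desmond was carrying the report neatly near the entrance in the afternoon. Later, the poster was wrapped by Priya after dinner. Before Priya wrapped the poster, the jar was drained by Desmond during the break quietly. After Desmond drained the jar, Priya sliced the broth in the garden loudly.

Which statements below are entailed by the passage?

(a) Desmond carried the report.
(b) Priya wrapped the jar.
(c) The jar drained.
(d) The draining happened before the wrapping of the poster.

(a) Entailed — 'carry' is an activity; 'was carrying' entails that some carrying happened, so 'carried' holds.
(b) Not entailed — Priya wrapped the poster, not the jar; the jar belongs to the draining event.
(c) Entailed — 'Desmond drained the jar' is causative; it entails the inchoative 'the jar drained'.
(d) Entailed — the narrative places the draining before the wrapping.

(a), (c), (d)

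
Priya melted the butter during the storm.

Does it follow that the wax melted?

Nothing is said about any wax; only the butter is affected.

no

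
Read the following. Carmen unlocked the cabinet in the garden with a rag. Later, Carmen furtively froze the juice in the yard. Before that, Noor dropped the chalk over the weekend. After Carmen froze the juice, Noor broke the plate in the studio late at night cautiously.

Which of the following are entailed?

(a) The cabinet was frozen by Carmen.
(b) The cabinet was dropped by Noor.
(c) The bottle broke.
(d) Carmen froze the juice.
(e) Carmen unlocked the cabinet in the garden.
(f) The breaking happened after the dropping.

(a) Not entailed — Carmen froze the juice, not the cabinet; the cabinet belongs to the unlocking event.
(b) Not entailed — Noor dropped the chalk, not the cabinet; the cabinet belongs to the unlocking event.
(c) Not entailed — the plate is what broke, not the bottle.
(d) Entailed — dropping 'furtively', 'in the yard' leaves a sub-description the original still satisfies.
(e) Entailed — this follows by dropping conjuncts from the unlocking event's description.
(f) Entailed — the narrative places the dropping before the breaking.

(d), (e), (f)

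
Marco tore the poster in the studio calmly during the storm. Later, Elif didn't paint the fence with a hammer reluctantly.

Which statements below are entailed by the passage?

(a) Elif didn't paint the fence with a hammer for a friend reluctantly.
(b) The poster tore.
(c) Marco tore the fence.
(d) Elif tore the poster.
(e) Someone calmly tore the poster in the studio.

(a) Entailed — under negation, adding a further restriction is entailed: if no such painting event occurred, none occurred for a friend either.
(b) Entailed — 'Marco tore the poster' is causative; it entails the inchoative 'the poster tore'.
(c) Not entailed — Marco tore the poster, not the fence; the fence belongs to the painting event.
(d) Not entailed — the passage has Marco tearing the poster, not Elif.
(e) Entailed — every conjunct here is already in the original tearing event.

(a), (b), (e)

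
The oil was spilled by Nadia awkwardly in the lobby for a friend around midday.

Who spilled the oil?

Nadia

'Nadia' marks the agent of the spilling event.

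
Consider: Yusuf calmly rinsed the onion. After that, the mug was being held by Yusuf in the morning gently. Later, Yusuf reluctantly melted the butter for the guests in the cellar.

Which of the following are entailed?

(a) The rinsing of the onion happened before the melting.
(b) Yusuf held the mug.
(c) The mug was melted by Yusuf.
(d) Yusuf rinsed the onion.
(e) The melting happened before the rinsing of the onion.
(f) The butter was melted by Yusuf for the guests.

(a) Entailed — the narrative places the rinsing before the melting.
(b) Entailed — 'hold' is an activity; 'was holding' entails that some holding happened, so 'held' holds.
(c) Not entailed — Yusuf melted the butter, not the mug; the mug belongs to the holding event.
(d) Entailed — dropping 'calmly' leaves a sub-description the original still satisfies.
(e) Not entailed — the narrative places the rinsing before the melting, not after.
(f) Entailed — this follows by dropping conjuncts from the melting event's description.

(a), (b), (d), (f)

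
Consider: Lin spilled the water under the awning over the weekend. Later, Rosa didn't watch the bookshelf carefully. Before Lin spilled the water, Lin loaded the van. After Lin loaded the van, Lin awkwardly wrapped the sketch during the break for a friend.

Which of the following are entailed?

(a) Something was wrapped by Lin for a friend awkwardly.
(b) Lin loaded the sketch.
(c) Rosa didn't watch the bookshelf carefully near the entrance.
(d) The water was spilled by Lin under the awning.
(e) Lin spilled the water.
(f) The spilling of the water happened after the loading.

(a), (c), (d), (e), (f)

(a) Entailed — this follows by dropping conjuncts from the wrapping event's description.
(b) Not entailed — Lin loaded the van, not the sketch; the sketch belongs to the wrapping event.
(c) Entailed — under negation, adding a further restriction is entailed: if no such watching event occurred, none occurred near the entrance either.
(d) Entailed — this follows by dropping conjuncts from the spilling event's description.
(e) Entailed — this follows by dropping conjuncts from the spilling event's description.
(f) Entailed — the narrative places the loading before the spilling.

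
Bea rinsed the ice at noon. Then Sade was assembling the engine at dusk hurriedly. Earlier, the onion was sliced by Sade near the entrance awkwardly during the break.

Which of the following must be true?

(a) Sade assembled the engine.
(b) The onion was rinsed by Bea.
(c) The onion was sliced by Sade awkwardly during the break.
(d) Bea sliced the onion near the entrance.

(a) Not entailed — 'was assembling' is progressive on an accomplishment; it does not entail the completed 'assembled'.
(b) Not entailed — Bea rinsed the ice, not the onion; the onion belongs to the slicing event.
(c) Entailed — this follows by dropping conjuncts from the slicing event's description.
(d) Not entailed — the passage has Sade slicing the onion, not Bea.

(c)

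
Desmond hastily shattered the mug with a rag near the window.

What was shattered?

the mug

'the mug' marks the patient of the shattering event.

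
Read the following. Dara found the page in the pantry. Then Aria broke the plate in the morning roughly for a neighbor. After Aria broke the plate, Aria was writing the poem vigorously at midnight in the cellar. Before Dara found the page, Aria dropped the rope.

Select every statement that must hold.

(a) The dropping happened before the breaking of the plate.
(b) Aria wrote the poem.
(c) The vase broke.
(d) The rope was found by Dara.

(a)

(a) Entailed — the narrative places the dropping before the breaking.
(b) Not entailed — 'was writing' is progressive on an accomplishment; it does not entail the completed 'wrote'.
(c) Not entailed — the plate is what broke, not the vase.
(d) Not entailed — Dara found the page, not the rope; the rope belongs to the dropping event.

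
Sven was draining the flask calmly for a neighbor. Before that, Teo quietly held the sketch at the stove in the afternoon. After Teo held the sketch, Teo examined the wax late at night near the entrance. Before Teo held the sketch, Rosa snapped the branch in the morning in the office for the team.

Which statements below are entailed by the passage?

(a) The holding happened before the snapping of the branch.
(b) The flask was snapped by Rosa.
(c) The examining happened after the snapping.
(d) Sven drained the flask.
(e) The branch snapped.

(a) Not entailed — the narrative places the snapping before the holding, not after.
(b) Not entailed — Rosa snapped the branch, not the flask; the flask belongs to the draining event.
(c) Entailed — the narrative places the snapping before the examining.
(d) Not entailed — 'was draining' is progressive on an accomplishment; it does not entail the completed 'drained'.
(e) Entailed — 'Rosa snapped the branch' is causative; it entails the inchoative 'the branch snapped'.

(c), (e)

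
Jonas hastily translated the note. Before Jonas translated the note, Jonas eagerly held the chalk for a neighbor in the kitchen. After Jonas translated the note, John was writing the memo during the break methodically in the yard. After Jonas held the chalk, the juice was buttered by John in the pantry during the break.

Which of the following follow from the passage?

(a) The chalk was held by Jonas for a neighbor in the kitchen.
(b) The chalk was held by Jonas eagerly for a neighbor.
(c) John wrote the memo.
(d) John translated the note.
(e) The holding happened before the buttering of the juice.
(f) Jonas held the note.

(a), (b), (e)

(a) Entailed — every conjunct here is already in the original holding event.
(b) Entailed — dropping 'in the kitchen' leaves a sub-description the original still satisfies.
(c) Not entailed — 'was writing' is progressive on an accomplishment; it does not entail the completed 'wrote'.
(d) Not entailed — the passage has Jonas translating the note, not John.
(e) Entailed — the narrative places the holding before the buttering.
(f) Not entailed — Jonas held the chalk, not the note; the note belongs to the translating event.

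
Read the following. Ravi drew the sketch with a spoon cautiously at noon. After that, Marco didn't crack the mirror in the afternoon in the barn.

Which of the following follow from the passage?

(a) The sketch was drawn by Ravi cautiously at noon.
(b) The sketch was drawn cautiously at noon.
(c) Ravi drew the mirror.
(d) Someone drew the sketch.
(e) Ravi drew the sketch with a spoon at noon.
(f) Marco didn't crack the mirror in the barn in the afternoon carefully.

(a), (b), (d), (e), (f)

(a) Entailed — every conjunct here is already in the original drawing event.
(b) Entailed — dropping 'with a spoon' and generalizing the agent leaves a sub-description the original still satisfies.
(c) Not entailed — Ravi drew the sketch, not the mirror; the mirror belongs to the cracking event.
(d) Entailed — this follows by dropping conjuncts from the drawing event's description.
(e) Entailed — this follows by dropping conjuncts from the drawing event's description.
(f) Entailed — under negation, adding a further restriction is entailed: if no such cracking event occurred, none occurred carefully either.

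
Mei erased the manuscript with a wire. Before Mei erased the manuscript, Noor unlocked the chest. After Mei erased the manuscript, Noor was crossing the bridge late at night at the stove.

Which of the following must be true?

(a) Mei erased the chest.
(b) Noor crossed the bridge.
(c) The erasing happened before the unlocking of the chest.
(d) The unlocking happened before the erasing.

(a) Not entailed — Mei erased the manuscript, not the chest; the chest belongs to the unlocking event.
(b) Not entailed — 'was crossing' is progressive on an accomplishment; it does not entail the completed 'crossed'.
(c) Not entailed — the narrative places the unlocking before the erasing, not after.
(d) Entailed — the narrative places the unlocking before the erasing.

(d)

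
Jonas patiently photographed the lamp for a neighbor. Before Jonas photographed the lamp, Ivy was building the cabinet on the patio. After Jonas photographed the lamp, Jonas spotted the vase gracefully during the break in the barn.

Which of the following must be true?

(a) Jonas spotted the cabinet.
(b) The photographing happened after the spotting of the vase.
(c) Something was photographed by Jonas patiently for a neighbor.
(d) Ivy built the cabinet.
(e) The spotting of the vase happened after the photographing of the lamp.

(c), (e)

(a) Not entailed — Jonas spotted the vase, not the cabinet; the cabinet belongs to the building event.
(b) Not entailed — the narrative places the photographing before the spotting, not after.
(c) Entailed — the original entails any weakening of itself; this just generalizes the patient.
(d) Not entailed — 'was building' is progressive on an accomplishment; it does not entail the completed 'built'.
(e) Entailed — the narrative places the photographing before the spotting.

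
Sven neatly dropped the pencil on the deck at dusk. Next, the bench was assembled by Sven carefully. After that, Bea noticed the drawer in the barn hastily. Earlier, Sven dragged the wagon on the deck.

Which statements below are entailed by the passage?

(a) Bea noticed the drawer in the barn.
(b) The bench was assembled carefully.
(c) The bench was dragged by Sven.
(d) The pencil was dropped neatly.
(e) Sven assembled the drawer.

(a), (b), (d)

(a) Entailed — every conjunct here is already in the original noticing event.
(b) Entailed — the original entails any weakening of itself; this just generalizes the agent.
(c) Not entailed — Sven dragged the wagon, not the bench; the bench belongs to the assembling event.
(d) Entailed — the original entails any weakening of itself; this just drops 'on the deck', 'at dusk' and generalizes the agent.
(e) Not entailed — Sven assembled the bench, not the drawer; the drawer belongs to the noticing event.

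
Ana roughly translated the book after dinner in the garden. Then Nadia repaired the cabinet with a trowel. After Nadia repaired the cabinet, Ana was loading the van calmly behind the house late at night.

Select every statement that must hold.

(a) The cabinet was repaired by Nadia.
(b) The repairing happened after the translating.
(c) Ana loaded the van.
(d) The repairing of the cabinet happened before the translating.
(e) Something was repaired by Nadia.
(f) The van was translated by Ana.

(a), (b), (e)

(a) Entailed — this follows by dropping conjuncts from the repairing event's description.
(b) Entailed — the narrative places the translating before the repairing.
(c) Not entailed — 'was loading' is progressive on an accomplishment; it does not entail the completed 'loaded'.
(d) Not entailed — the narrative places the translating before the repairing, not after.
(e) Entailed — this follows by dropping conjuncts from the repairing event's description.
(f) Not entailed — Ana translated the book, not the van; the van belongs to the loading event.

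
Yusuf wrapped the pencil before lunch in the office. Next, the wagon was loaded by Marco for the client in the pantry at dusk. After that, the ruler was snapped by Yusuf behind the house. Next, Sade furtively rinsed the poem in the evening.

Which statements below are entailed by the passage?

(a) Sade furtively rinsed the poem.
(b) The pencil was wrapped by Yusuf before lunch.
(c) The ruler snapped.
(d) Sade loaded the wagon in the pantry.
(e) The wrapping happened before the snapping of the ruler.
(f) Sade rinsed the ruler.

(a), (b), (c), (e)

(a) Entailed — the original entails any weakening of itself; this just drops 'in the evening'.
(b) Entailed — the original entails any weakening of itself; this just drops 'in the office'.
(c) Entailed — 'Yusuf snapped the ruler' is causative; it entails the inchoative 'the ruler snapped'.
(d) Not entailed — the passage has Marco loading the wagon, not Sade.
(e) Entailed — the narrative places the wrapping before the snapping.
(f) Not entailed — Sade rinsed the poem, not the ruler; the ruler belongs to the snapping event.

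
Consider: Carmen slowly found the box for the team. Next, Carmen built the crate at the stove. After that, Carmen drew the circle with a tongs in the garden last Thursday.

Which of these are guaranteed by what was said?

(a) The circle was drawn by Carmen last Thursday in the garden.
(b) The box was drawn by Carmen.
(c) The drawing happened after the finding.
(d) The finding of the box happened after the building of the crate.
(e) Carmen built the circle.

(a), (c)

(a) Entailed — this follows by dropping conjuncts from the drawing event's description.
(b) Not entailed — Carmen drew the circle, not the box; the box belongs to the finding event.
(c) Entailed — the narrative places the finding before the drawing.
(d) Not entailed — the narrative places the finding before the building, not after.
(e) Not entailed — Carmen built the crate, not the circle; the circle belongs to the drawing event.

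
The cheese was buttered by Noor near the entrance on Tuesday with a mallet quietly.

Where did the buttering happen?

'near the entrance' marks the location of the buttering event.

near the entrance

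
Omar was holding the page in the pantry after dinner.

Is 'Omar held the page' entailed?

'hold' is atelic; if Omar was holding the page, then Omar held the page (for some time).

yes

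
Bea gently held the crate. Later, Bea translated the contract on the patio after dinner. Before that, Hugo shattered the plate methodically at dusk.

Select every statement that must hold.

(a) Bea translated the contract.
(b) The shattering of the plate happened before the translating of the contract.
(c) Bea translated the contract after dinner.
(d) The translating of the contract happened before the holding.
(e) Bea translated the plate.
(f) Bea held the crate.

(a) Entailed — every conjunct here is already in the original translating event.
(b) Entailed — the narrative places the shattering before the translating.
(c) Entailed — dropping 'on the patio' leaves a sub-description the original still satisfies.
(d) Not entailed — the narrative places the holding before the translating, not after.
(e) Not entailed — Bea translated the contract, not the plate; the plate belongs to the shattering event.
(f) Entailed — dropping 'gently' leaves a sub-description the original still satisfies.

(a), (b), (c), (f)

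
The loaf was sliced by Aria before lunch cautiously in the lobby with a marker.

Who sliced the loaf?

Aria

'Aria' marks the agent of the slicing event.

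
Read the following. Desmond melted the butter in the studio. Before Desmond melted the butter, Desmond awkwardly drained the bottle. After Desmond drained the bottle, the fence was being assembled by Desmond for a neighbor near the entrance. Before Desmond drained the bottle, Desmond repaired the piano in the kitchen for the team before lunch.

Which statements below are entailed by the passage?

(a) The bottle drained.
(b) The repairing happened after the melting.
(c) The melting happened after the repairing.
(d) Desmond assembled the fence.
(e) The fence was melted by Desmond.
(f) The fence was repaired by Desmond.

(a) Entailed — 'Desmond drained the bottle' is causative; it entails the inchoative 'the bottle drained'.
(b) Not entailed — the narrative places the repairing before the melting, not after.
(c) Entailed — the narrative places the repairing before the melting.
(d) Not entailed — 'was assembling' is progressive on an accomplishment; it does not entail the completed 'assembled'.
(e) Not entailed — Desmond melted the butter, not the fence; the fence belongs to the assembling event.
(f) Not entailed — Desmond repaired the piano, not the fence; the fence belongs to the assembling event.

(a), (c)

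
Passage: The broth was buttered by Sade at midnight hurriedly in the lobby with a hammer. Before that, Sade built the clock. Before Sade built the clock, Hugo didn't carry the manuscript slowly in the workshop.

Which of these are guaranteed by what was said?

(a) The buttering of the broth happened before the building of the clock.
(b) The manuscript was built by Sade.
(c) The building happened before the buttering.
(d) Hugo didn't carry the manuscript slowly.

(a) Not entailed — the narrative places the building before the buttering, not after.
(b) Not entailed — Sade built the clock, not the manuscript; the manuscript belongs to the carrying event.
(c) Entailed — the narrative places the building before the buttering.
(d) Not entailed — dropping 'in the workshop' under negation is not valid — the original leaves open that Hugo carried the manuscript some other way.

(c)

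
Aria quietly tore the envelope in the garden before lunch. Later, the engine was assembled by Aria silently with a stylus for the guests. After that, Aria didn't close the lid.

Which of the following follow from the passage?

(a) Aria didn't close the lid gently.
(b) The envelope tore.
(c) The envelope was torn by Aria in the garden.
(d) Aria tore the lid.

(a), (b), (c)

(a) Entailed — under negation, adding a further restriction is entailed: if no such closing event occurred, none occurred gently either.
(b) Entailed — 'Aria tore the envelope' is causative; it entails the inchoative 'the envelope tore'.
(c) Entailed — dropping 'quietly', 'before lunch' leaves a sub-description the original still satisfies.
(d) Not entailed — Aria tore the envelope, not the lid; the lid belongs to the closing event.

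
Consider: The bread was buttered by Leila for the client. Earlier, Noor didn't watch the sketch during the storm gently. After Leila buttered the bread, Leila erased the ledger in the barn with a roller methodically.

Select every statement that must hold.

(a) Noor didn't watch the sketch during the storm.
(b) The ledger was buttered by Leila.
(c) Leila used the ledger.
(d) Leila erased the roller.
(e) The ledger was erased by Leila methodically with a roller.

(e)

(a) Not entailed — dropping 'gently' under negation is not valid — the original leaves open that Noor watched the sketch some other way.
(b) Not entailed — Leila buttered the bread, not the ledger; the ledger belongs to the erasing event.
(c) Not entailed — the ledger is the patient, not an instrument — Leila used a roller.
(d) Not entailed — the roller is the instrument, not what was erased.
(e) Entailed — every conjunct here is already in the original erasing event.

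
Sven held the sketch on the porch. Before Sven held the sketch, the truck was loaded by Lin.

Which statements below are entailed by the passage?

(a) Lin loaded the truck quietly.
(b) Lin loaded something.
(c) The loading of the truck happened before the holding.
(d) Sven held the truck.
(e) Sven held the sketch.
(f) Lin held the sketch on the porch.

(a) Not entailed — 'quietly' adds information not in the original event.
(b) Entailed — this follows by dropping conjuncts from the loading event's description.
(c) Entailed — the narrative places the loading before the holding.
(d) Not entailed — Sven held the sketch, not the truck; the truck belongs to the loading event.
(e) Entailed — the original entails any weakening of itself; this just drops 'on the porch'.
(f) Not entailed — the passage has Sven holding the sketch, not Lin.

(b), (c), (e)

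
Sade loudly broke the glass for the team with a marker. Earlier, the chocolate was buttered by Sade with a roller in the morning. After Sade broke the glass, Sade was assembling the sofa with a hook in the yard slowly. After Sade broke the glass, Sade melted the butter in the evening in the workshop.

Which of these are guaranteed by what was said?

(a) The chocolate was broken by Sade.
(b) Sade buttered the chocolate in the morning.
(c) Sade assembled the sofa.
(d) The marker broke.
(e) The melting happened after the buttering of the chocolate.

(b), (e)

(a) Not entailed — Sade broke the glass, not the chocolate; the chocolate belongs to the buttering event.
(b) Entailed — every conjunct here is already in the original buttering event.
(c) Not entailed — 'was assembling' is progressive on an accomplishment; it does not entail the completed 'assembled'.
(d) Not entailed — the glass is what broke, not the marker.
(e) Entailed — the narrative places the buttering before the melting.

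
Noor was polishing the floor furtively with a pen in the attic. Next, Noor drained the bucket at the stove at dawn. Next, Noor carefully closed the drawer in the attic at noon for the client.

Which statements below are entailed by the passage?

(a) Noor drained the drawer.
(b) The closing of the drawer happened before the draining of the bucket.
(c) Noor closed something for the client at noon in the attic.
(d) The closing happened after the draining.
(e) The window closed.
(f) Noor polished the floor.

(a) Not entailed — Noor drained the bucket, not the drawer; the drawer belongs to the closing event.
(b) Not entailed — the narrative places the draining before the closing, not after.
(c) Entailed — the original entails any weakening of itself; this just drops 'carefully' and generalizes the patient.
(d) Entailed — the narrative places the draining before the closing.
(e) Not entailed — the drawer is what closed, not the window.
(f) Entailed — 'polish' is an activity; 'was polishing' entails that some polishing happened, so 'polished' holds.

(c), (d), (f)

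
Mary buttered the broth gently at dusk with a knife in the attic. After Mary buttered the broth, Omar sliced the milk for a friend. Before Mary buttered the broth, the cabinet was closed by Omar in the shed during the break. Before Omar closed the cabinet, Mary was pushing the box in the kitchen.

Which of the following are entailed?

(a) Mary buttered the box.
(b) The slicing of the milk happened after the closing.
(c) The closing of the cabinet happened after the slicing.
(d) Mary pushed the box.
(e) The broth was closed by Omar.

(b), (d)

(a) Not entailed — Mary buttered the broth, not the box; the box belongs to the pushing event.
(b) Entailed — the narrative places the closing before the slicing.
(c) Not entailed — the narrative places the closing before the slicing, not after.
(d) Entailed — 'push' is an activity; 'was pushing' entails that some pushing happened, so 'pushed' holds.
(e) Not entailed — Omar closed the cabinet, not the broth; the broth belongs to the buttering event.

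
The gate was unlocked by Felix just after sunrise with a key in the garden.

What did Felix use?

'with a key' marks the instrument of the unlocking event.

a key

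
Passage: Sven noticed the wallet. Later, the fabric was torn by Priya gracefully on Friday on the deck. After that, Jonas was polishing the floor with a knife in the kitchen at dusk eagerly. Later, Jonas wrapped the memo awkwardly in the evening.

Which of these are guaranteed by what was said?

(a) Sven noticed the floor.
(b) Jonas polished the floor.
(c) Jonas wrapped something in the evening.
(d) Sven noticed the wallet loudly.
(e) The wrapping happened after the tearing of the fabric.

(a) Not entailed — Sven noticed the wallet, not the floor; the floor belongs to the polishing event.
(b) Entailed — 'polish' is an activity; 'was polishing' entails that some polishing happened, so 'polished' holds.
(c) Entailed — this follows by dropping conjuncts from the wrapping event's description.
(d) Not entailed — 'loudly' adds information not in the original event.
(e) Entailed — the narrative places the tearing before the wrapping.

(b), (c), (e)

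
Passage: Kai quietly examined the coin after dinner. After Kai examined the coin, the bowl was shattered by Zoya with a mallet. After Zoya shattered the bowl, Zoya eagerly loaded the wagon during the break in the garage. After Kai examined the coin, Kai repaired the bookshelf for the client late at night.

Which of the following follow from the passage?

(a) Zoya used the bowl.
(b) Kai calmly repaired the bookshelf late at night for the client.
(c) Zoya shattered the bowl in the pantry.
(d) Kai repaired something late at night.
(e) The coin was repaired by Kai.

(a) Not entailed — the bowl is the patient, not an instrument — Zoya used a mallet.
(b) Not entailed — 'calmly' adds information not in the original event.
(c) Not entailed — 'in the pantry' adds information not in the original event.
(d) Entailed — the original entails any weakening of itself; this just drops 'for the client' and generalizes the patient.
(e) Not entailed — Kai repaired the bookshelf, not the coin; the coin belongs to the examining event.

(d)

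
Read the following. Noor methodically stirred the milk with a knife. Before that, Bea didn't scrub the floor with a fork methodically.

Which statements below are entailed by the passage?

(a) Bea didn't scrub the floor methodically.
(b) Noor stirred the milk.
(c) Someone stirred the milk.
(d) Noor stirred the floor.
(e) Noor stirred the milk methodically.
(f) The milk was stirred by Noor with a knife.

(b), (c), (e), (f)

(a) Not entailed — dropping 'with a fork' under negation is not valid — the original leaves open that Bea scrubbed the floor some other way.
(b) Entailed — every conjunct here is already in the original stirring event.
(c) Entailed — dropping 'with a knife', 'methodically' and generalizing the agent leaves a sub-description the original still satisfies.
(d) Not entailed — Noor stirred the milk, not the floor; the floor belongs to the scrubbing event.
(e) Entailed — the original entails any weakening of itself; this just drops 'with a knife'.
(f) Entailed — dropping 'methodically' leaves a sub-description the original still satisfies.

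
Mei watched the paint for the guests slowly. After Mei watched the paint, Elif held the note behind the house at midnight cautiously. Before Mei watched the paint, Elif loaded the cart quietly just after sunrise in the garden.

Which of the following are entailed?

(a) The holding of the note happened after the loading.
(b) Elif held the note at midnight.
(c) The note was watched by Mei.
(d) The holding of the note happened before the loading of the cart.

(a), (b)

(a) Entailed — the narrative places the loading before the holding.
(b) Entailed — this follows by dropping conjuncts from the holding event's description.
(c) Not entailed — Mei watched the paint, not the note; the note belongs to the holding event.
(d) Not entailed — the narrative places the loading before the holding, not after.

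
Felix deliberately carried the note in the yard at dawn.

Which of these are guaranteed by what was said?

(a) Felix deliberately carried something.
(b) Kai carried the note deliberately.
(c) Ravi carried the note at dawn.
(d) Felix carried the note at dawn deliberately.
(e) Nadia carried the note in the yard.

(a), (d)

(a) Entailed — the original entails any weakening of itself; this just drops 'in the yard', 'at dawn' and generalizes the patient.
(b) Not entailed — the passage has Felix carrying the note, not Kai.
(c) Not entailed — the passage has Felix carrying the note, not Ravi.
(d) Entailed — the original entails any weakening of itself; this just drops 'in the yard'.
(e) Not entailed — the passage has Felix carrying the note, not Nadia.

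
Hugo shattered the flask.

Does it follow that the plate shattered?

Nothing is said about any plate; only the flask is affected.

no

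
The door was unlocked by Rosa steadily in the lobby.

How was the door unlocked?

'steadily' marks the manner of the unlocking event.

steadily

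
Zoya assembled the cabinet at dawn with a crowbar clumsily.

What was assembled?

'the cabinet' marks the patient of the assembling event.

the cabinet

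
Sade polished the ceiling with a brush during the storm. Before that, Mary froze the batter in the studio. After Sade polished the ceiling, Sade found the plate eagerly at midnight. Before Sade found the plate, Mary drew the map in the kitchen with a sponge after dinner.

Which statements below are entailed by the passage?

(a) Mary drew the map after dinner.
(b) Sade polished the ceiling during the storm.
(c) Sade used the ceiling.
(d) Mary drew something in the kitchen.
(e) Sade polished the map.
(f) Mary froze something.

(a), (b), (d), (f)

(a) Entailed — this follows by dropping conjuncts from the drawing event's description.
(b) Entailed — the original entails any weakening of itself; this just drops 'with a brush'.
(c) Not entailed — the ceiling is the patient, not an instrument — Sade used a brush.
(d) Entailed — dropping 'after dinner', 'with a sponge' and generalizing the patient leaves a sub-description the original still satisfies.
(e) Not entailed — Sade polished the ceiling, not the map; the map belongs to the drawing event.
(f) Entailed — dropping 'in the studio' and generalizing the patient leaves a sub-description the original still satisfies.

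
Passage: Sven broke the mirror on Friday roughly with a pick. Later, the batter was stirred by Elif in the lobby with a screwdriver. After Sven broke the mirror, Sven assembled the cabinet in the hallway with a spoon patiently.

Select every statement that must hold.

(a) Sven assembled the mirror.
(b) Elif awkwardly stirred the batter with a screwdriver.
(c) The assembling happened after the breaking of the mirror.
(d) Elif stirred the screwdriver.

(a) Not entailed — Sven assembled the cabinet, not the mirror; the mirror belongs to the breaking event.
(b) Not entailed — 'awkwardly' adds information not in the original event.
(c) Entailed — the narrative places the breaking before the assembling.
(d) Not entailed — the screwdriver is the instrument, not what was stirred.

(c)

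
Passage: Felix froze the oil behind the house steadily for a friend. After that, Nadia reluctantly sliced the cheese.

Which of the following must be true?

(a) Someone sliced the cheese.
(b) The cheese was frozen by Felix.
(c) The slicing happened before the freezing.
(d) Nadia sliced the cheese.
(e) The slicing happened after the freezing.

(a) Entailed — every conjunct here is already in the original slicing event.
(b) Not entailed — Felix froze the oil, not the cheese; the cheese belongs to the slicing event.
(c) Not entailed — the narrative places the freezing before the slicing, not after.
(d) Entailed — the original entails any weakening of itself; this just drops 'reluctantly'.
(e) Entailed — the narrative places the freezing before the slicing.

(a), (d), (e)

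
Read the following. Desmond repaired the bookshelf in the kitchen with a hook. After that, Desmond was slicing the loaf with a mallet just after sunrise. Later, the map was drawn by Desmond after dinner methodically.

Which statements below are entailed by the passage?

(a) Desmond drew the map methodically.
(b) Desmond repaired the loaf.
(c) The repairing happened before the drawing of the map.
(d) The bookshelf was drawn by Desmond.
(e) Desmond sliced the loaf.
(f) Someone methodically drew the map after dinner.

(a), (c), (f)

(a) Entailed — every conjunct here is already in the original drawing event.
(b) Not entailed — Desmond repaired the bookshelf, not the loaf; the loaf belongs to the slicing event.
(c) Entailed — the narrative places the repairing before the drawing.
(d) Not entailed — Desmond drew the map, not the bookshelf; the bookshelf belongs to the repairing event.
(e) Not entailed — 'was slicing' is progressive on an accomplishment; it does not entail the completed 'sliced'.
(f) Entailed — every conjunct here is already in the original drawing event.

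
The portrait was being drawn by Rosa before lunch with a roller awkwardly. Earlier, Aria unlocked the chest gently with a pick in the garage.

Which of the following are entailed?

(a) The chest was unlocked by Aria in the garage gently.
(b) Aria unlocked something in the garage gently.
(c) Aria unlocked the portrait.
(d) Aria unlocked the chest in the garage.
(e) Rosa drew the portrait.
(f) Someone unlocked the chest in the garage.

(a) Entailed — dropping 'with a pick' leaves a sub-description the original still satisfies.
(b) Entailed — dropping 'with a pick' and generalizing the patient leaves a sub-description the original still satisfies.
(c) Not entailed — Aria unlocked the chest, not the portrait; the portrait belongs to the drawing event.
(d) Entailed — dropping 'with a pick', 'gently' leaves a sub-description the original still satisfies.
(e) Not entailed — 'was drawing' is progressive on an accomplishment; it does not entail the completed 'drew'.
(f) Entailed — this follows by dropping conjuncts from the unlocking event's description.

(a), (b), (d), (f)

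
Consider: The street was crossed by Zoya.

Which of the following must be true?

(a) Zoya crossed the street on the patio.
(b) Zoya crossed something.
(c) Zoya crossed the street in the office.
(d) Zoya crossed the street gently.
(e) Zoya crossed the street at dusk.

(a) Not entailed — 'on the patio' adds information not in the original event.
(b) Entailed — every conjunct here is already in the original crossing event.
(c) Not entailed — 'in the office' adds information not in the original event.
(d) Not entailed — 'gently' adds information not in the original event.
(e) Not entailed — 'at dusk' adds information not in the original event.

(b)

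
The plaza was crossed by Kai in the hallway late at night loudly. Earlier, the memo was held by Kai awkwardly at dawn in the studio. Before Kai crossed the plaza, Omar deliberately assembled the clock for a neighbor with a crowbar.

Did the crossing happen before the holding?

no

The narrative orders the holding before the crossing.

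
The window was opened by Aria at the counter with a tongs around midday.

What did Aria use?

'with a tongs' marks the instrument of the opening event.

a tongs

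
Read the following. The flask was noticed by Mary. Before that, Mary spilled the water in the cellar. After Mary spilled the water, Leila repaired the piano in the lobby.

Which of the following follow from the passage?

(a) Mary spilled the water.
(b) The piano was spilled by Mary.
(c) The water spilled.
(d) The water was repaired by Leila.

(a), (c)

(a) Entailed — the original entails any weakening of itself; this just drops 'in the cellar'.
(b) Not entailed — Mary spilled the water, not the piano; the piano belongs to the repairing event.
(c) Entailed — 'Mary spilled the water' is causative; it entails the inchoative 'the water spilled'.
(d) Not entailed — Leila repaired the piano, not the water; the water belongs to the spilling event.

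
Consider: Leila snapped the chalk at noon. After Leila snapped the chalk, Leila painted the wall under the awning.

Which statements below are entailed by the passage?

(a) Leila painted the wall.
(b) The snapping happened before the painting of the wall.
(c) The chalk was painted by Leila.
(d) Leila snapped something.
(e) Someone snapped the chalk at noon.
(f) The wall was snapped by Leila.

(a) Entailed — the original entails any weakening of itself; this just drops 'under the awning'.
(b) Entailed — the narrative places the snapping before the painting.
(c) Not entailed — Leila painted the wall, not the chalk; the chalk belongs to the snapping event.
(d) Entailed — dropping 'at noon' and generalizing the patient leaves a sub-description the original still satisfies.
(e) Entailed — this follows by dropping conjuncts from the snapping event's description.
(f) Not entailed — Leila snapped the chalk, not the wall; the wall belongs to the painting event.

(a), (b), (d), (e)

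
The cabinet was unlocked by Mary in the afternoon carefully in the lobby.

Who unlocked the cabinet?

Mary

'Mary' marks the agent of the unlocking event.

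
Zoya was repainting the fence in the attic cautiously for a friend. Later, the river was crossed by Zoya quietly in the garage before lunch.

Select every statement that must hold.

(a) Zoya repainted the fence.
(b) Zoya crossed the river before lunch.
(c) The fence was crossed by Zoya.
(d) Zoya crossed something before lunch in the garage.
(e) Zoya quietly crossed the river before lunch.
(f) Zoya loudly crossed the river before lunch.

(b), (d), (e)

(a) Not entailed — 'was repainting' is progressive on an accomplishment; it does not entail the completed 'repainted'.
(b) Entailed — every conjunct here is already in the original crossing event.
(c) Not entailed — Zoya crossed the river, not the fence; the fence belongs to the repainting event.
(d) Entailed — the original entails any weakening of itself; this just drops 'quietly' and generalizes the patient.
(e) Entailed — this follows by dropping conjuncts from the crossing event's description.
(f) Not entailed — 'loudly' adds a manner not in (and inconsistent with) the original.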